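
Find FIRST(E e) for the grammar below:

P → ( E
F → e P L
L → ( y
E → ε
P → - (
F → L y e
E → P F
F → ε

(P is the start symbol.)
{ '(', '-', 'e' }

FIRST sets of the non-terminals involved (from the grammar, by fixed-point iteration):
  FIRST(E) = { '(', '-', ε }

To compute FIRST(E e), process the symbols left to right:
Symbol E is a non-terminal. Add FIRST(E) \ {ε} = { '(', '-' }
E is nullable (ε ∈ FIRST(E)), continue to the next symbol.
Symbol e is a terminal. Add 'e' and stop.
FIRST(E e) = { '(', '-', 'e' }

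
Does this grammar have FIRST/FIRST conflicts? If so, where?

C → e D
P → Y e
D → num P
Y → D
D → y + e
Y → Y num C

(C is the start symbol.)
Yes. Y → D / Y → Y num C on { 'num', 'y' }

A FIRST/FIRST conflict occurs when two productions N → α and N → β for the same non-terminal have FIRST(α) ∩ FIRST(β) ≠ ∅ (with ε ∈ FIRST of a nullable right-hand side, so two nullable alternatives also conflict).

FIRST sets of the non-terminals at (or reachable through a nullable prefix from) the front of some alternative:
  FIRST(D) = { 'num', 'y' }
  FIRST(Y) = { 'num', 'y' }

Productions for D:
  D → num P: FIRST = { 'num' }
  D → y + e: FIRST = { 'y' }
Productions for Y:
  Y → D: FIRST = { 'num', 'y' }
  Y → Y num C: FIRST = { 'num', 'y' }
C, P have only one production, so no FIRST/FIRST conflict is possible there.

Conflict for Y: Y → D and Y → Y num C
  Overlap: { 'num', 'y' }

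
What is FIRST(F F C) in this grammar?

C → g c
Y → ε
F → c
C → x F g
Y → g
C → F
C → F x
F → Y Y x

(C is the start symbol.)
{ 'c', 'g', 'x' }

FIRST sets of the non-terminals involved (from the grammar, by fixed-point iteration):
  FIRST(F) = { 'c', 'g', 'x' }

To compute FIRST(F F C), process the symbols left to right:
Symbol F is a non-terminal. Add FIRST(F) \ {ε} = { 'c', 'g', 'x' }
F is not nullable (ε ∉ FIRST(F)), so stop here.
FIRST(F F C) = { 'c', 'g', 'x' }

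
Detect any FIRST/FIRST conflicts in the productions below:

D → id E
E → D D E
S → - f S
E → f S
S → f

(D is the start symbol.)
No FIRST/FIRST conflicts.

A FIRST/FIRST conflict occurs when two productions N → α and N → β for the same non-terminal have FIRST(α) ∩ FIRST(β) ≠ ∅ (with ε ∈ FIRST of a nullable right-hand side, so two nullable alternatives also conflict).

FIRST sets of the non-terminals at (or reachable through a nullable prefix from) the front of some alternative:
  FIRST(D) = { 'id' }

Productions for E:
  E → D D E: FIRST = { 'id' }
  E → f S: FIRST = { 'f' }
Productions for S:
  S → - f S: FIRST = { '-' }
  S → f: FIRST = { 'f' }
D has only one production, so no FIRST/FIRST conflict is possible there.

All alternatives of each non-terminal have pairwise disjoint FIRST sets.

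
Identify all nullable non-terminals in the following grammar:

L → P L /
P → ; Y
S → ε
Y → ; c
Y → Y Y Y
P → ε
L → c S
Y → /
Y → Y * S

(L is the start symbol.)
{ 'P', 'S' }

A non-terminal is nullable if it can derive ε (the empty string): either it has an ε-production, or it has a production whose right-hand side consists entirely of nullable non-terminals.

ε-productions: S → ε, P → ε
So S, P are immediately nullable.
No further non-terminal can be added: every production for the remaining non-terminals contains a terminal or a non-nullable non-terminal.
Nullable = { 'P', 'S' }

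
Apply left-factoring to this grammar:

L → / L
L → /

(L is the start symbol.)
L → / L'
L' → L
L' → ε

Left-factoring transforms A → αβ₁ | αβ₂ into A → αA' and A' → β₁ | β₂
(α is the longest common prefix among the alternatives). Repeat until
no nonterminal has two alternatives with a common prefix.

Round 1: L has alternatives sharing prefix '/'. Introduce L': L → / L'
  Add: L' → L
  Add: L' → ε

No remaining common prefixes — done.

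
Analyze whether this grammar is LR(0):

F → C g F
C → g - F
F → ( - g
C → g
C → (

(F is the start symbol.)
No. Shift-reduce conflict between [C → ( .] and [F → ( . - g]

Augment with F' → F and build the canonical LR(0) collection (I0 = CLOSURE({[F' → . F]}), then GOTO on every symbol after a dot until no new states appear). It has 11 states:
  I0: { [C → . (], [C → . g - F], [C → . g], [F → . ( - g], [F → . C g F], [F' → . F] }  — shift
  I1: { [C → ( .], [F → ( . - g] }  — shift, reduce
  I2: { [F → C . g F] }  — shift
  I3: { [F' → F .] }  — accept
  I4: { [C → g . - F], [C → g .] }  — shift, reduce
  I5: { [C → . (], [C → . g - F], [C → . g], [C → g - . F], [F → . ( - g], [F → . C g F] }  — shift
  I6: { [C → g - F .] }  — reduce
  I7: { [C → . (], [C → . g - F], [C → . g], [F → . ( - g], [F → . C g F], [F → C g . F] }  — shift
  I8: { [F → C g F .] }  — reduce
  I9: { [F → ( - . g] }  — shift
  I10: { [F → ( - g .] }  — reduce

Conflict in state I1:
  Shift-reduce conflict between [C → ( .] and [F → ( . - g]
So the grammar is NOT LR(0).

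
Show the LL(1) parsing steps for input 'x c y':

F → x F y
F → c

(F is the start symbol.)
LL(1) parsing maintains a stack (initially the start symbol over $) and the input. At each step: if the stack top is a terminal, match it against the current input token; if it is a non-terminal N, replace it with the RHS of M[N, lookahead] (the unique production whose predict set contains the lookahead).

Stack is shown with the top on the left.

Stack    Input    Action
------------------------
F $      x c y $  output F → x F y
x F y $  x c y $  match 'x'
F y $    c y $    output F → c
c y $    c y $    match 'c'
y $      y $      match 'y'
$        $        accept

The string is accepted.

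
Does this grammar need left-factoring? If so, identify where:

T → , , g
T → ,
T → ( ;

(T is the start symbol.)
Left-factoring is needed when two productions for the same non-terminal
share a common prefix on the right-hand side.

Productions for T:
  T → , , g
  T → ,
  T → ( ;

Found common prefix ',' in productions for T

Answer: Yes, T has productions with common prefix ','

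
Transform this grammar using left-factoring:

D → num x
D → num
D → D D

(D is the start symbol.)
D → num D'
D' → x
D' → ε
D → D D

Left-factoring transforms A → αβ₁ | αβ₂ into A → αA' and A' → β₁ | β₂
(α is the longest common prefix among the alternatives). Repeat until
no nonterminal has two alternatives with a common prefix.

Round 1: D has alternatives sharing prefix 'num'. Introduce D': D → num D'
  Add: D' → x
  Add: D' → ε

No remaining common prefixes — done.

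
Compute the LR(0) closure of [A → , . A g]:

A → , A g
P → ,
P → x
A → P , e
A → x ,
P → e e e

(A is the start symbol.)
{ [A → , . A g], [A → . , A g], [A → . P , e], [A → . x ,], [P → . ,], [P → . e e e], [P → . x] }

Start with: [A → , . A g]
  [A → , . A g] has the dot before A: add [A → . , A g], [A → . P , e], [A → . x ,]
  [A → . P , e] has the dot before P: add [P → . ,], [P → . x], [P → . e e e]
No further items can be added.

CLOSURE = { [A → , . A g], [A → . , A g], [A → . P , e], [A → . x ,], [P → . ,], [P → . e e e], [P → . x] }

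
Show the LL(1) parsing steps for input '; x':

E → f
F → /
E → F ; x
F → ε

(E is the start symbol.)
LL(1) parsing maintains a stack (initially the start symbol over $) and the input. At each step: if the stack top is a terminal, match it against the current input token; if it is a non-terminal N, replace it with the RHS of M[N, lookahead] (the unique production whose predict set contains the lookahead).

Stack is shown with the top on the left.

Stack    Input  Action
----------------------
E $      ; x $  output E → F ; x
F ; x $  ; x $  output F → ε
; x $    ; x $  match ';'
x $      x $    match 'x'
$        $      accept

The string is accepted.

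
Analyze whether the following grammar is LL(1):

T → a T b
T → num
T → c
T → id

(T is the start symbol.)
A grammar is LL(1) if for each non-terminal N with multiple productions, the predict sets of those productions are pairwise disjoint, where PREDICT(N → α) = (FIRST(α) \ {ε}) ∪ (FOLLOW(N) if α ⇒* ε).

For T:
  PREDICT(T → a T b) = { 'a' }
  PREDICT(T → num) = { 'num' }
  PREDICT(T → c) = { 'c' }
  PREDICT(T → id) = { 'id' }

All predict sets are disjoint. The grammar IS LL(1).

Answer: Yes, the grammar is LL(1).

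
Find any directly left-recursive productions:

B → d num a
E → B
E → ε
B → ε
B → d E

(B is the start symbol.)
B → d num a: starts with d
E → B: starts with B
E → ε: starts with ε
B → ε: starts with ε
B → d E: starts with d

No direct left recursion found.

Answer: No direct left recursion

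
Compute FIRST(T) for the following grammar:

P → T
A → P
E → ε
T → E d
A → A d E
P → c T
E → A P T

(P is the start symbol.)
To compute FIRST(T), examine every production with T on the left-hand side, reading each right-hand side left to right until a non-nullable symbol is reached.

FIRST sets of the other non-terminals involved (by the same procedure, iterated to a fixed point):
  FIRST(E) = { 'c', 'd', ε }

From T → E d:
  - E is a non-terminal: add FIRST(E) \ {ε} = { 'c', 'd' }
    E is nullable, so continue to the next symbol
  - d is a terminal: add 'd' and stop

Collecting: FIRST(T) = { 'c', 'd' }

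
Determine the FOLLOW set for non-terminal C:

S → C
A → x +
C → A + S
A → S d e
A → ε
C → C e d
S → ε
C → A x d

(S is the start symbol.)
To compute FOLLOW(C), find every occurrence of C on a right-hand side N → α C β: add FIRST(β) \ {ε}, and if β is empty or nullable also add FOLLOW(N). Iterate to a fixed point.

In S → C: C is at the end, add FOLLOW(S)
In C → C e d: C is followed by e d, add FIRST(e d) \ {ε} = { 'e' }

The FOLLOW sets referred to above (computed the same way, to a fixed point):
  FOLLOW(S) = { $, 'd', 'e' }

Taking the union: FOLLOW(C) = { $, 'd', 'e' }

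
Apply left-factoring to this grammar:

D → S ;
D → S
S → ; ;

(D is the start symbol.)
D → S D'
D' → ;
D' → ε
S → ; ;

Left-factoring transforms A → αβ₁ | αβ₂ into A → αA' and A' → β₁ | β₂
(α is the longest common prefix among the alternatives). Repeat until
no nonterminal has two alternatives with a common prefix.

Round 1: D has alternatives sharing prefix 'S'. Introduce D': D → S D'
  Add: D' → ;
  Add: D' → ε

No remaining common prefixes — done.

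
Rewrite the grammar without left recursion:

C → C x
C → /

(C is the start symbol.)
C → / C'
C' → x C'
C' → ε

C is directly left-recursive. The standard transformation for
  A → A α₁ | ... | A α_m | β₁ | ... | β_n
is
  A  → β₁ A' | ... | β_n A'
  A' → α₁ A' | ... | α_m A' | ε

C → / becomes C → / C'
C → C x becomes C' → x C'
Add C' → ε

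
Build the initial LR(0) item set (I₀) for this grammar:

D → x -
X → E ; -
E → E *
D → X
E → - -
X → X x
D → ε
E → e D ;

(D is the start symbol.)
{ [D → . X], [D → . x -], [D → .], [D' → . D], [E → . - -], [E → . E *], [E → . e D ;], [X → . E ; -], [X → . X x] }

First, augment the grammar with D' → D
I₀ = CLOSURE({ [D' → . D] }):
  [D' → . D] has the dot before D: add [D → . x -], [D → . X], [D → .]
  [D → . X] has the dot before X: add [X → . E ; -], [X → . X x]
  [X → . E ; -] has the dot before E: add [E → . E *], [E → . - -], [E → . e D ;]
No further items can be added.

I₀ = { [D → . X], [D → . x -], [D → .], [D' → . D], [E → . - -], [E → . E *], [E → . e D ;], [X → . E ; -], [X → . X x] }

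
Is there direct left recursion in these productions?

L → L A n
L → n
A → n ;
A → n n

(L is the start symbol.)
Direct left recursion occurs when N → N α for some non-terminal N (the right-hand side begins with the left-hand side itself).

L → L A n: LEFT RECURSIVE (starts with L)
L → n: starts with n
A → n ;: starts with n
A → n n: starts with n

The grammar has direct left recursion on: L.

Answer: Yes, L is left-recursive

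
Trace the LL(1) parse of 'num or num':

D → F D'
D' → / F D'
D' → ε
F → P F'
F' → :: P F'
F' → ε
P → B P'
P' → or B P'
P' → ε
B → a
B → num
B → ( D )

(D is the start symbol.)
LL(1) parsing maintains a stack (initially the start symbol over $) and the input. At each step: if the stack top is a terminal, match it against the current input token; if it is a non-terminal N, replace it with the RHS of M[N, lookahead] (the unique production whose predict set contains the lookahead).

Stack is shown with the top on the left.

Stack            Input         Action
-------------------------------------
D $              num or num $  output D → F D'
F D' $           num or num $  output F → P F'
P F' D' $        num or num $  output P → B P'
B P' F' D' $     num or num $  output B → num
num P' F' D' $   num or num $  match 'num'
P' F' D' $       or num $      output P' → or B P'
or B P' F' D' $  or num $      match 'or'
B P' F' D' $     num $         output B → num
num P' F' D' $   num $         match 'num'
P' F' D' $       $             output P' → ε
F' D' $          $             output F' → ε
D' $             $             output D' → ε
$                $             accept

The string is accepted.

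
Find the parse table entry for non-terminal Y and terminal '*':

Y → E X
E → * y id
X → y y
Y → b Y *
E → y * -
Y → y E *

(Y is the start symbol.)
Y → E X

To find M[Y, '*'], we find productions for Y where '*' is in the predict set (PREDICT(N → α) = (FIRST(α) \ {ε}) ∪ (FOLLOW(N) if α ⇒* ε)).

Relevant sets:
  FIRST(E) = { '*', 'y' }

Y → E X: PREDICT = { '*', 'y' }
  '*' is in predict set, so this production goes in M[Y, '*']
Y → b Y *: PREDICT = { 'b' }
Y → y E *: PREDICT = { 'y' }

M[Y, '*'] = Y → E X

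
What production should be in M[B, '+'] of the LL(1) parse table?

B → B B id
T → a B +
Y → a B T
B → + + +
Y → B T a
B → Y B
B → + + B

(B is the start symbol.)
To find M[B, '+'], we find productions for B where '+' is in the predict set (PREDICT(N → α) = (FIRST(α) \ {ε}) ∪ (FOLLOW(N) if α ⇒* ε)).

Relevant sets:
  FIRST(B) = { '+', 'a' }
  FIRST(Y) = { '+', 'a' }

B → B B id: PREDICT = { '+', 'a' }
  '+' is in predict set, so this production goes in M[B, '+']
B → + + +: PREDICT = { '+' }
  '+' is in predict set, so this production goes in M[B, '+']
B → Y B: PREDICT = { '+', 'a' }
  '+' is in predict set, so this production goes in M[B, '+']
B → + + B: PREDICT = { '+' }
  '+' is in predict set, so this production goes in M[B, '+']

M[B, '+'] = B → B B id, B → + + +, B → Y B, B → + + B  (a multiply-defined cell — the grammar is not LL(1))

Answer: B → B B id, B → + + +, B → Y B, B → + + B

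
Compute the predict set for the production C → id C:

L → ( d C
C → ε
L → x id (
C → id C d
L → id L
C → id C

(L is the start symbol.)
PREDICT(C → id C) = (FIRST(RHS) \ {ε}) ∪ (FOLLOW(C) if ε ∈ FIRST(RHS), i.e. RHS ⇒* ε)
FIRST(id C) = { 'id' }
ε ∉ FIRST(id C), so FOLLOW(C) is not added.
PREDICT(C → id C) = { 'id' }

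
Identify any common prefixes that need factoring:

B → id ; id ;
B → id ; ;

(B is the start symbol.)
Left-factoring is needed when two productions for the same non-terminal
share a common prefix on the right-hand side.

Productions for B:
  B → id ; id ;
  B → id ; ;

Found common prefix 'id ;' in productions for B

Answer: Yes, B has productions with common prefix 'id ;'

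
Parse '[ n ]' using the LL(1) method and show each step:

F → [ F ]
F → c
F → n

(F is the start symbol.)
LL(1) parsing maintains a stack (initially the start symbol over $) and the input. At each step: if the stack top is a terminal, match it against the current input token; if it is a non-terminal N, replace it with the RHS of M[N, lookahead] (the unique production whose predict set contains the lookahead).

Stack is shown with the top on the left.

Stack    Input    Action
------------------------
F $      [ n ] $  output F → [ F ]
[ F ] $  [ n ] $  match '['
F ] $    n ] $    output F → n
n ] $    n ] $    match 'n'
] $      ] $      match ']'
$        $        accept

The string is accepted.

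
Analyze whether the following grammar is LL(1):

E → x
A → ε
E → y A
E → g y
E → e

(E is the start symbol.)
Yes, the grammar is LL(1).

A grammar is LL(1) if for each non-terminal N with multiple productions, the predict sets of those productions are pairwise disjoint, where PREDICT(N → α) = (FIRST(α) \ {ε}) ∪ (FOLLOW(N) if α ⇒* ε).

For E:
  PREDICT(E → x) = { 'x' }
  PREDICT(E → y A) = { 'y' }
  PREDICT(E → g y) = { 'g' }
  PREDICT(E → e) = { 'e' }
A has a single production, so nothing to check there.

All predict sets are disjoint. The grammar IS LL(1).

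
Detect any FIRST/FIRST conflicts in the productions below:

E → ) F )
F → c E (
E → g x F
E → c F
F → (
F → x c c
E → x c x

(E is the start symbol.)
A FIRST/FIRST conflict occurs when two productions N → α and N → β for the same non-terminal have FIRST(α) ∩ FIRST(β) ≠ ∅ (with ε ∈ FIRST of a nullable right-hand side, so two nullable alternatives also conflict).

Productions for E:
  E → ) F ): FIRST = { ')' }
  E → g x F: FIRST = { 'g' }
  E → c F: FIRST = { 'c' }
  E → x c x: FIRST = { 'x' }
Productions for F:
  F → c E (: FIRST = { 'c' }
  F → (: FIRST = { '(' }
  F → x c c: FIRST = { 'x' }

All alternatives of each non-terminal have pairwise disjoint FIRST sets.

Answer: No FIRST/FIRST conflicts.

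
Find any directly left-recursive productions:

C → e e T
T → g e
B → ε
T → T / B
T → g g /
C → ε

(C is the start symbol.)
Direct left recursion occurs when N → N α for some non-terminal N (the right-hand side begins with the left-hand side itself).

C → e e T: starts with e
T → g e: starts with g
B → ε: starts with ε
T → T / B: LEFT RECURSIVE (starts with T)
T → g g /: starts with g
C → ε: starts with ε

The grammar has direct left recursion on: T.

Answer: Yes, T is left-recursive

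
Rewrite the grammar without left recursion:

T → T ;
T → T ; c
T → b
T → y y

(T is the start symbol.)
T → b T'
T → y y T'
T' → ; T'
T' → ; c T'
T' → ε

T is directly left-recursive. The standard transformation for
  A → A α₁ | ... | A α_m | β₁ | ... | β_n
is
  A  → β₁ A' | ... | β_n A'
  A' → α₁ A' | ... | α_m A' | ε

T → b becomes T → b T'
T → y y becomes T → y y T'
T → T ; becomes T' → ; T'
T → T ; c becomes T' → ; c T'
Add T' → ε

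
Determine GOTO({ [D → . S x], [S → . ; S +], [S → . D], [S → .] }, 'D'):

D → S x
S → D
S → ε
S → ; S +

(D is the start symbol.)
GOTO(I, 'D') = CLOSURE({ [A → αX.β] : [A → α.Xβ] ∈ I, X = 'D' })

Items with dot before 'D', with the dot advanced:
  [S → . D] → [S → D .]
Closure adds nothing (no advanced item has the dot before a non-terminal).

GOTO = { [S → D .] }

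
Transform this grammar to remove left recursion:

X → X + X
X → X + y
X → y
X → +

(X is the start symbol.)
X is directly left-recursive. The standard transformation for
  A → A α₁ | ... | A α_m | β₁ | ... | β_n
is
  A  → β₁ A' | ... | β_n A'
  A' → α₁ A' | ... | α_m A' | ε

X → y becomes X → y X'
X → + becomes X → + X'
X → X + X becomes X' → + X X'
X → X + y becomes X' → + y X'
Add X' → ε

Resulting grammar:
X → y X'
X → + X'
X' → + X X'
X' → + y X'
X' → ε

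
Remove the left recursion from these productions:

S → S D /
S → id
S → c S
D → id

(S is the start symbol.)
S → id S'
S → c S S'
S' → D / S'
S' → ε
D → id

S is directly left-recursive. The standard transformation for
  A → A α₁ | ... | A α_m | β₁ | ... | β_n
is
  A  → β₁ A' | ... | β_n A'
  A' → α₁ A' | ... | α_m A' | ε

S → id becomes S → id S'
S → c S becomes S → c S S'
S → S D / becomes S' → D / S'
Add S' → ε

Productions for other non-terminals are unchanged:
  D → id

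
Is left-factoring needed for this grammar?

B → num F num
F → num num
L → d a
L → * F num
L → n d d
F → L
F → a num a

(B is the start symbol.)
No, left-factoring is not needed

Left-factoring is needed when two productions for the same non-terminal
share a common prefix on the right-hand side.

Productions for F:
  F → num num
  F → L
  F → a num a
Productions for L:
  L → d a
  L → * F num
  L → n d d

No common prefixes found.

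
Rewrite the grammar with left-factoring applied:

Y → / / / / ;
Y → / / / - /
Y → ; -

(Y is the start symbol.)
Left-factoring transforms A → αβ₁ | αβ₂ into A → αA' and A' → β₁ | β₂
(α is the longest common prefix among the alternatives). Repeat until
no nonterminal has two alternatives with a common prefix.

Round 1: Y has alternatives sharing prefix '/ / /'. Introduce Y': Y → / / / Y'
  Add: Y' → / ;
  Add: Y' → - /

No remaining common prefixes — done.

Resulting grammar:
Y → / / / Y'
Y' → / ;
Y' → - /
Y → ; -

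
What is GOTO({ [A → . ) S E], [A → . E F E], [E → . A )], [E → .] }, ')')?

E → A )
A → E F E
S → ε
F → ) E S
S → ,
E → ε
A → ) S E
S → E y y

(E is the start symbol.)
{ [A → ) . S E], [A → . ) S E], [A → . E F E], [E → . A )], [E → .], [S → . ,], [S → . E y y], [S → .] }

GOTO(I, ')') = CLOSURE({ [A → αX.β] : [A → α.Xβ] ∈ I, X = ')' })

Items with dot before ')', with the dot advanced:
  [A → . ) S E] → [A → ) . S E]
Closure of the advanced items:
  [A → ) . S E] has the dot before S: add [S → .], [S → . ,], [S → . E y y]
  [S → . E y y] has the dot before E: add [E → . A )], [E → .]
  [E → . A )] has the dot before A: add [A → . E F E], [A → . ) S E]

GOTO = { [A → ) . S E], [A → . ) S E], [A → . E F E], [E → . A )], [E → .], [S → . ,], [S → . E y y], [S → .] }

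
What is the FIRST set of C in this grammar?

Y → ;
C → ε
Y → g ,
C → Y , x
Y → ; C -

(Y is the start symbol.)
{ ';', 'g', ε }

FIRST sets of the other non-terminals involved (by the same procedure, iterated to a fixed point):
  FIRST(Y) = { ';', 'g' }

From C → ε:
  - ε-production, so ε ∈ FIRST(C)
From C → Y , x:
  - Y is a non-terminal: add FIRST(Y) \ {ε} = { ';', 'g' }
    Y is not nullable, so stop

Collecting: FIRST(C) = { ';', 'g', ε }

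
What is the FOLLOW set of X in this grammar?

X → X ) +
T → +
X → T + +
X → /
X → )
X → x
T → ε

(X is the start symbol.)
{ $, ')' }

To compute FOLLOW(X), find every occurrence of X on a right-hand side N → α X β: add FIRST(β) \ {ε}, and if β is empty or nullable also add FOLLOW(N). Iterate to a fixed point.

X is the start symbol, so $ ∈ FOLLOW(X).
In X → X ) +: X is followed by ')' '+', add FIRST(')' '+') \ {ε} = { ')' }

Taking the union: FOLLOW(X) = { $, ')' }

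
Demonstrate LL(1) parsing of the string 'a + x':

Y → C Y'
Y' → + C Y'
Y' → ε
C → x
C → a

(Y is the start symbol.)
LL(1) parsing maintains a stack (initially the start symbol over $) and the input. At each step: if the stack top is a terminal, match it against the current input token; if it is a non-terminal N, replace it with the RHS of M[N, lookahead] (the unique production whose predict set contains the lookahead).

Stack is shown with the top on the left.

Stack     Input    Action
-------------------------
Y $       a + x $  output Y → C Y'
C Y' $    a + x $  output C → a
a Y' $    a + x $  match 'a'
Y' $      + x $    output Y' → + C Y'
+ C Y' $  + x $    match '+'
C Y' $    x $      output C → x
x Y' $    x $      match 'x'
Y' $      $        output Y' → ε
$         $        accept

The string is accepted.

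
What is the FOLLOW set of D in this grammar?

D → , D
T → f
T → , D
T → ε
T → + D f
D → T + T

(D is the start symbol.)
To compute FOLLOW(D), find every occurrence of D on a right-hand side N → α D β: add FIRST(β) \ {ε}, and if β is empty or nullable also add FOLLOW(N). Iterate to a fixed point.

D is the start symbol, so $ ∈ FOLLOW(D).
In D → , D: D is at the end; this adds FOLLOW(D) to itself — nothing new
In T → , D: D is at the end, add FOLLOW(T)
In T → + D f: D is followed by f, add FIRST(f) \ {ε} = { 'f' }

The FOLLOW sets referred to above (computed the same way, to a fixed point):
  FOLLOW(T) = { $, '+', 'f' }

Taking the union: FOLLOW(D) = { $, '+', 'f' }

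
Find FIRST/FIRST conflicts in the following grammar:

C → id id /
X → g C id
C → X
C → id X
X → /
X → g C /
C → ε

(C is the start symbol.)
Yes. C → id id '/' / C → id X on { 'id' }; X → g C id / X → g C '/' on { 'g' }

A FIRST/FIRST conflict occurs when two productions N → α and N → β for the same non-terminal have FIRST(α) ∩ FIRST(β) ≠ ∅ (with ε ∈ FIRST of a nullable right-hand side, so two nullable alternatives also conflict).

FIRST sets of the non-terminals at (or reachable through a nullable prefix from) the front of some alternative:
  FIRST(X) = { '/', 'g' }

Productions for C:
  C → id id /: FIRST = { 'id' }
  C → X: FIRST = { '/', 'g' }
  C → id X: FIRST = { 'id' }
  C → ε: FIRST = { ε }
Productions for X:
  X → g C id: FIRST = { 'g' }
  X → /: FIRST = { '/' }
  X → g C /: FIRST = { 'g' }

Conflict for C: C → id id / and C → id X
  Overlap: { 'id' }
Conflict for X: X → g C id and X → g C /
  Overlap: { 'g' }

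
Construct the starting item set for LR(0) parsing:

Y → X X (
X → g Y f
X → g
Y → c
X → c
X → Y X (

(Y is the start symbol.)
First, augment the grammar with Y' → Y
I₀ = CLOSURE({ [Y' → . Y] }):
  [Y' → . Y] has the dot before Y: add [Y → . X X (], [Y → . c]
  [Y → . X X (] has the dot before X: add [X → . g Y f], [X → . g], [X → . c], [X → . Y X (]
No further items can be added.

I₀ = { [X → . Y X (], [X → . c], [X → . g Y f], [X → . g], [Y → . X X (], [Y → . c], [Y' → . Y] }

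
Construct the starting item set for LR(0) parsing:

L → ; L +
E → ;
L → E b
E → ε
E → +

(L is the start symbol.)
{ [E → . +], [E → . ;], [E → .], [L → . ; L +], [L → . E b], [L' → . L] }

First, augment the grammar with L' → L
I₀ = CLOSURE({ [L' → . L] }):
  [L' → . L] has the dot before L: add [L → . ; L +], [L → . E b]
  [L → . E b] has the dot before E: add [E → . ;], [E → .], [E → . +]
No further items can be added.

I₀ = { [E → . +], [E → . ;], [E → .], [L → . ; L +], [L → . E b], [L' → . L] }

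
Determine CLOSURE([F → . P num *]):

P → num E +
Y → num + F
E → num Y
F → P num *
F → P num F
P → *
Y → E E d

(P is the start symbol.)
To compute CLOSURE, for each item [A → α.Bβ] where B is a non-terminal, add [B → .γ] for all productions B → γ; repeat for the newly added items until nothing changes.

Start with: [F → . P num *]
  [F → . P num *] has the dot before P: add [P → . num E +], [P → . *]
No further items can be added.

CLOSURE = { [F → . P num *], [P → . *], [P → . num E +] }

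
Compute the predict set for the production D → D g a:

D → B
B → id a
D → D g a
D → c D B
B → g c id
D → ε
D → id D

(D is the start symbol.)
PREDICT(D → D g a) = (FIRST(RHS) \ {ε}) ∪ (FOLLOW(D) if ε ∈ FIRST(RHS), i.e. RHS ⇒* ε)
FIRST(D) = { 'c', 'g', 'id', ε }
FIRST(D g a) = { 'c', 'g', 'id' }
ε ∉ FIRST(D g a), so FOLLOW(D) is not added.
PREDICT(D → D g a) = { 'c', 'g', 'id' }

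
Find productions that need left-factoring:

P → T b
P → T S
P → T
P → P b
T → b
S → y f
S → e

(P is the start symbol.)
Left-factoring is needed when two productions for the same non-terminal
share a common prefix on the right-hand side.

Productions for P:
  P → T b
  P → T S
  P → T
  P → P b
Productions for S:
  S → y f
  S → e

Found common prefix 'T' in productions for P

Answer: Yes, P has productions with common prefix 'T'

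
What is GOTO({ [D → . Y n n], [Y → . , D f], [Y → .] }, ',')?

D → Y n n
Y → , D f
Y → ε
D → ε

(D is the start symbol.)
{ [D → . Y n n], [D → .], [Y → , . D f], [Y → . , D f], [Y → .] }

GOTO(I, ',') = CLOSURE({ [A → αX.β] : [A → α.Xβ] ∈ I, X = ',' })

Items with dot before ',', with the dot advanced:
  [Y → . , D f] → [Y → , . D f]
Closure of the advanced items:
  [Y → , . D f] has the dot before D: add [D → . Y n n], [D → .]
  [D → . Y n n] has the dot before Y: add [Y → . , D f], [Y → .]

GOTO = { [D → . Y n n], [D → .], [Y → , . D f], [Y → . , D f], [Y → .] }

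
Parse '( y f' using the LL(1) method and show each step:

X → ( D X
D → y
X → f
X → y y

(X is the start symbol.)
Stack is shown with the top on the left.

Stack    Input    Action
------------------------
X $      ( y f $  output X → ( D X
( D X $  ( y f $  match '('
D X $    y f $    output D → y
y X $    y f $    match 'y'
X $      f $      output X → f
f $      f $      match 'f'
$        $        accept

The string is accepted.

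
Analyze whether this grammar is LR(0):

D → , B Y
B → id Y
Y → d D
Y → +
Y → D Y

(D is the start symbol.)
Yes, the grammar is LR(0)

A grammar is LR(0) if no state in the canonical LR(0) collection has:
  - both a shift item (dot before a terminal) and a complete item (shift-reduce conflict), or
  - two or more complete items (reduce-reduce conflict; the accept item [D' → D .] counts as a complete item here).

Augment with D' → D and build the canonical LR(0) collection (I0 = CLOSURE({[D' → . D]}), then GOTO on every symbol after a dot until no new states appear). It has 12 states:
  I0: { [D → . , B Y], [D' → . D] }  — shift
  I1: { [B → . id Y], [D → , . B Y] }  — shift
  I2: { [D' → D .] }  — accept
  I3: { [D → , B . Y], [D → . , B Y], [Y → . +], [Y → . D Y], [Y → . d D] }  — shift
  I4: { [B → id . Y], [D → . , B Y], [Y → . +], [Y → . D Y], [Y → . d D] }  — shift
  I5: { [Y → + .] }  — reduce
  I6: { [D → . , B Y], [Y → . +], [Y → . D Y], [Y → . d D], [Y → D . Y] }  — shift
  I7: { [B → id Y .] }  — reduce
  I8: { [D → . , B Y], [Y → d . D] }  — shift
  I9: { [Y → d D .] }  — reduce
  I10: { [Y → D Y .] }  — reduce
  I11: { [D → , B Y .] }  — reduce

Every state is either a pure shift/goto state or contains exactly one complete item and nothing to shift — no conflicts. The grammar is LR(0).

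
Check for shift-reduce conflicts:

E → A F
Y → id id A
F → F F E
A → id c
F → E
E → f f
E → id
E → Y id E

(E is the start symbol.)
Yes — I5: [E → id .] vs [A → id . c]; I14: [E → A F .] vs [A → . id c]

A shift-reduce conflict occurs when an LR(0) state has both:
  - a complete (reduce) item [A → α .] (dot at the end), and
  - a shift item [B → β . c γ] (dot before a terminal).

Augment with E' → E and build the canonical LR(0) collection (I0 = CLOSURE({[E' → . E]}), then GOTO on every symbol after a dot until no new states appear). It has 17 states:
  I0: { [A → . id c], [E → . A F], [E → . Y id E], [E → . f f], [E → . id], [E' → . E], [Y → . id id A] }  — shift
  I1: { [A → . id c], [E → . A F], [E → . Y id E], [E → . f f], [E → . id], [E → A . F], [F → . E], [F → . F F E], [Y → . id id A] }  — shift
  I2: { [E' → E .] }  — accept
  I3: { [E → Y . id E] }  — shift
  I4: { [E → f . f] }  — shift
  I5: { [A → id . c], [E → id .], [Y → id . id A] }  — shift, reduce
  I6: { [A → id c .] }  — reduce
  I7: { [A → . id c], [Y → id id . A] }  — shift
  I8: { [Y → id id A .] }  — reduce
  I9: { [A → id . c] }  — shift
  I10: { [E → f f .] }  — reduce
  I11: { [A → . id c], [E → . A F], [E → . Y id E], [E → . f f], [E → . id], [E → Y id . E], [Y → . id id A] }  — shift
  I12: { [E → Y id E .] }  — reduce
  I13: { [F → E .] }  — reduce
  I14: { [A → . id c], [E → . A F], [E → . Y id E], [E → . f f], [E → . id], [E → A F .], [F → . E], [F → . F F E], [F → F . F E], [Y → . id id A] }  — shift, reduce
  I15: { [A → . id c], [E → . A F], [E → . Y id E], [E → . f f], [E → . id], [F → . E], [F → . F F E], [F → F . F E], [F → F F . E], [Y → . id id A] }  — shift
  I16: { [F → E .], [F → F F E .] }  — 2 reduces

I5 contains reduce item [E → id .] and shift items [A → id . c], [Y → id . id A] — shift-reduce conflict.
I14 contains reduce item [E → A F .] and shift items [A → . id c], [E → . f f], [E → . id], [Y → . id id A] — shift-reduce conflict.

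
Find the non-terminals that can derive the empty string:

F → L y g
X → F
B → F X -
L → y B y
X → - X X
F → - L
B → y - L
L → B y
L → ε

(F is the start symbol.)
A non-terminal is nullable if it can derive ε (the empty string): either it has an ε-production, or it has a production whose right-hand side consists entirely of nullable non-terminals.

ε-productions: L → ε
So L is immediately nullable.
No further non-terminal can be added: every production for the remaining non-terminals contains a terminal or a non-nullable non-terminal.
Nullable = { 'L' }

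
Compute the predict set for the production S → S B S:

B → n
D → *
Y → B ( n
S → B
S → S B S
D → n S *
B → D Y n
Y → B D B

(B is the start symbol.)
PREDICT(S → S B S) = (FIRST(RHS) \ {ε}) ∪ (FOLLOW(S) if ε ∈ FIRST(RHS), i.e. RHS ⇒* ε)
FIRST(S) = { '*', 'n' }
FIRST(S B S) = { '*', 'n' }
ε ∉ FIRST(S B S), so FOLLOW(S) is not added.
PREDICT(S → S B S) = { '*', 'n' }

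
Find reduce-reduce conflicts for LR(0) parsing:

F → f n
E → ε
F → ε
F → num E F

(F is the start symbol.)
No reduce-reduce conflicts

Augment with F' → F and build the canonical LR(0) collection (I0 = CLOSURE({[F' → . F]}), then GOTO on every symbol after a dot until no new states appear). It has 7 states:
  I0: { [F → . f n], [F → . num E F], [F → .], [F' → . F] }  — shift, reduce
  I1: { [F' → F .] }  — accept
  I2: { [F → f . n] }  — shift
  I3: { [E → .], [F → num . E F] }  — reduce
  I4: { [F → . f n], [F → . num E F], [F → .], [F → num E . F] }  — shift, reduce
  I5: { [F → num E F .] }  — reduce
  I6: { [F → f n .] }  — reduce

No state contains more than one complete item.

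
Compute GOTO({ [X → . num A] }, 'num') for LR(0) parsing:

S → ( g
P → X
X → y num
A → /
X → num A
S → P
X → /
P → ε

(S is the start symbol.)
GOTO(I, 'num') = CLOSURE({ [A → αX.β] : [A → α.Xβ] ∈ I, X = 'num' })

Items with dot before 'num', with the dot advanced:
  [X → . num A] → [X → num . A]
Closure of the advanced items:
  [X → num . A] has the dot before A: add [A → . /]

GOTO = { [A → . /], [X → num . A] }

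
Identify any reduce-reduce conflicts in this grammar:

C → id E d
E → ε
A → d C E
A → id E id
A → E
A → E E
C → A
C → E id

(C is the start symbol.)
A reduce-reduce conflict occurs when an LR(0) state has two complete items [A → α .] and [B → β .] — both call for a reduction, and with no lookahead the parser cannot choose between them.

Augment with C' → C and build the canonical LR(0) collection (I0 = CLOSURE({[C' → . C]}), then GOTO on every symbol after a dot until no new states appear). It has 13 states:
  I0: { [A → . E E], [A → . E], [A → . d C E], [A → . id E id], [C → . A], [C → . E id], [C → . id E d], [C' → . C], [E → .] }  — shift, reduce
  I1: { [C → A .] }  — reduce
  I2: { [C' → C .] }  — accept
  I3: { [A → E . E], [A → E .], [C → E . id], [E → .] }  — shift, 2 reduces
  I4: { [A → . E E], [A → . E], [A → . d C E], [A → . id E id], [A → d . C E], [C → . A], [C → . E id], [C → . id E d], [E → .] }  — shift, reduce
  I5: { [A → id . E id], [C → id . E d], [E → .] }  — reduce
  I6: { [A → id E . id], [C → id E . d] }  — shift
  I7: { [C → id E d .] }  — reduce
  I8: { [A → id E id .] }  — reduce
  I9: { [A → d C . E], [E → .] }  — reduce
  I10: { [A → d C E .] }  — reduce
  I11: { [A → E E .] }  — reduce
  I12: { [C → E id .] }  — reduce

I3 contains complete items [A → E .], [E → .] — reduce-reduce conflict.

Answer: Yes — I3: [A → E .] vs [E → .]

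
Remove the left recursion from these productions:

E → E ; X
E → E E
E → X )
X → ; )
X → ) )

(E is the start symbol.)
E is directly left-recursive. The standard transformation for
  A → A α₁ | ... | A α_m | β₁ | ... | β_n
is
  A  → β₁ A' | ... | β_n A'
  A' → α₁ A' | ... | α_m A' | ε

E → X ) becomes E → X ) E'
E → E ; X becomes E' → ; X E'
E → E E becomes E' → E E'
Add E' → ε

Productions for other non-terminals are unchanged:
  X → ; )
  X → ) )

Resulting grammar:
E → X ) E'
E' → ; X E'
E' → E E'
E' → ε
X → ; )
X → ) )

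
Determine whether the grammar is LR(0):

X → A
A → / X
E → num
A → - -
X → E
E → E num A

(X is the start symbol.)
A grammar is LR(0) if no state in the canonical LR(0) collection has:
  - both a shift item (dot before a terminal) and a complete item (shift-reduce conflict), or
  - two or more complete items (reduce-reduce conflict; the accept item [X' → X .] counts as a complete item here).

Augment with X' → X and build the canonical LR(0) collection (I0 = CLOSURE({[X' → . X]}), then GOTO on every symbol after a dot until no new states appear). It has 11 states:
  I0: { [A → . - -], [A → . / X], [E → . E num A], [E → . num], [X → . A], [X → . E], [X' → . X] }  — shift
  I1: { [A → - . -] }  — shift
  I2: { [A → . - -], [A → . / X], [A → / . X], [E → . E num A], [E → . num], [X → . A], [X → . E] }  — shift
  I3: { [X → A .] }  — reduce
  I4: { [E → E . num A], [X → E .] }  — shift, reduce
  I5: { [X' → X .] }  — accept
  I6: { [E → num .] }  — reduce
  I7: { [A → . - -], [A → . / X], [E → E num . A] }  — shift
  I8: { [E → E num A .] }  — reduce
  I9: { [A → / X .] }  — reduce
  I10: { [A → - - .] }  — reduce

Conflict in state I4:
  Shift-reduce conflict between [X → E .] and [E → E . num A]
So the grammar is NOT LR(0).

Answer: No. Shift-reduce conflict between [X → E .] and [E → E . num A]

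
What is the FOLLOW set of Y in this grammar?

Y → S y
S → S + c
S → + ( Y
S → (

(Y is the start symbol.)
{ $, '+', 'y' }

To compute FOLLOW(Y), find every occurrence of Y on a right-hand side N → α Y β: add FIRST(β) \ {ε}, and if β is empty or nullable also add FOLLOW(N). Iterate to a fixed point.

Y is the start symbol, so $ ∈ FOLLOW(Y).
In S → + ( Y: Y is at the end, add FOLLOW(S)

The FOLLOW sets referred to above (computed the same way, to a fixed point):
  FOLLOW(S) = { '+', 'y' }

Taking the union: FOLLOW(Y) = { $, '+', 'y' }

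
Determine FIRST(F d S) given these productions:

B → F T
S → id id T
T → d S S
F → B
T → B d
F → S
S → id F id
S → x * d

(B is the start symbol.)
FIRST sets of the non-terminals involved (from the grammar, by fixed-point iteration):
  FIRST(F) = { 'id', 'x' }

To compute FIRST(F d S), process the symbols left to right:
Symbol F is a non-terminal. Add FIRST(F) \ {ε} = { 'id', 'x' }
F is not nullable (ε ∉ FIRST(F)), so stop here.
FIRST(F d S) = { 'id', 'x' }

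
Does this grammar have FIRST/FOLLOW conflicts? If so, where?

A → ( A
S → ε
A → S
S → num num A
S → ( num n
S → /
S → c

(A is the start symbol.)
No FIRST/FOLLOW conflicts.

A FIRST/FOLLOW conflict occurs when a non-terminal N has a nullable alternative N → β (β ⇒* ε) and another alternative N → α with FIRST(α) ∩ FOLLOW(N) ≠ ∅: on such a lookahead the parser cannot decide between expanding α and letting N vanish via β.

Nullable non-terminals: A, S.
FIRST sets used below: FIRST(S) = { '(', '/', 'c', 'num', ε }

A: nullable alternative(s) A → S; FOLLOW(A) = { $ }
  A → ( A: FIRST \ {ε} = { '(' } — disjoint from FOLLOW(A)
  A → S: FIRST \ {ε} = { '(', '/', 'c', 'num' } — this is the only nullable alternative, skip

S: nullable alternative(s) S → ε; FOLLOW(S) = { $ }
  S → ε: FIRST \ {ε} = { } — this is the only nullable alternative, skip
  S → num num A: FIRST \ {ε} = { 'num' } — disjoint from FOLLOW(S)
  S → ( num n: FIRST \ {ε} = { '(' } — disjoint from FOLLOW(S)
  S → /: FIRST \ {ε} = { '/' } — disjoint from FOLLOW(S)
  S → c: FIRST \ {ε} = { 'c' } — disjoint from FOLLOW(S)

No FIRST/FOLLOW conflicts found.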